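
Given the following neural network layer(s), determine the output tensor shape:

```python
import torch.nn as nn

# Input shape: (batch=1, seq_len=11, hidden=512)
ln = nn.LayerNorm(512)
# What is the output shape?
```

Input: (1, 11, 512) -> Output: (1, 11, 512)

Answer: (1, 11, 512)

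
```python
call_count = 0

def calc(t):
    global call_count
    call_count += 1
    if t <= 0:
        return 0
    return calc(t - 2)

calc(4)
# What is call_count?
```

Linear recursion stepping by 2: 3 calls from t=4 down to ≤0.

Answer: 3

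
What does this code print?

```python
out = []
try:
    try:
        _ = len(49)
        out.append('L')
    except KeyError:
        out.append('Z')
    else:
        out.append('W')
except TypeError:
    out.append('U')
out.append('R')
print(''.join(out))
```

Execution trace: 'U' (outer except TypeError) → 'R' (after the try/except). Output: UR

Answer: UR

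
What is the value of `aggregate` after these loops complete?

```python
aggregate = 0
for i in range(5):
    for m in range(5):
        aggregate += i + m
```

Sum of all i+m for i,m in 5x5
`aggregate` takes the values: 0 → 1 → 3 → 6 → 10 → 11 → 13 → 16 → 20 → 25 → 27 → 30 → 34 → 39 → 45 → 48 → 52 → 57 → 63 → 70 → 74 → 79 → 85 → 92 → 100

Answer: 100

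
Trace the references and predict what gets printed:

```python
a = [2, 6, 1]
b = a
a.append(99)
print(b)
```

Key concept: basic list aliasing.
Step by step:
`a = [2, 6, 1]` → a = [2, 6, 1]
`b = a` → b = [2, 6, 1] (same object as a)
`a.append(99)` → a = [2, 6, 1, 99] (same object as b); b = [2, 6, 1, 99] (same object as a)
`print(b)` → prints [2, 6, 1, 99]

Answer: [2, 6, 1, 99]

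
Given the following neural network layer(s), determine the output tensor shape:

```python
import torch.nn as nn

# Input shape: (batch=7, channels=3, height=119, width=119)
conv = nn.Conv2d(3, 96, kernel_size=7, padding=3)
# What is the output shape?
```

Input: (7, 3, 119, 119) -> Output: (7, 96, 119, 119)

Answer: (7, 96, 119, 119)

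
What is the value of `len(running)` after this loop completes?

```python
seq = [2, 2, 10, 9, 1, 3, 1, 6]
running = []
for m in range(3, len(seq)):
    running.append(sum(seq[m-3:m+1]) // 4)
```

Number of 4-element averages
`running` takes the values: [] → [5] → [5, 5] → [5, 5, 5] → [5, 5, 5, 3] → [5, 5, 5, 3, 2]
So `len(running)` = 5

Answer: 5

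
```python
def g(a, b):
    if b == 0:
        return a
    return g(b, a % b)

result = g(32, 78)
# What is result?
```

g(32, 78) -> g(78, 32) -> g(32, 14) -> g(14, 4) -> g(4, 2) -> g(2, 0) -> 2

Answer: 2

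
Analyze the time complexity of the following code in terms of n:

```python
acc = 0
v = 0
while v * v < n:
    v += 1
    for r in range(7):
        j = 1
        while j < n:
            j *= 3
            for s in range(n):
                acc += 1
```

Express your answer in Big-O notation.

Each loop level contributes: √n × 1 × log n × n. Multiplying the contributions gives O(n√n log n).

Answer: O(n√n log n)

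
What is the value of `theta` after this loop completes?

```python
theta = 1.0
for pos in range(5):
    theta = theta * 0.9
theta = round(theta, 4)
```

Exponential decay: 1.0 * 0.9^5
`theta` takes the values: 1.0 → 0.9 → 0.81 → 0.729 → 0.6561 → 0.59049 → 0.5905

Answer: 0.5905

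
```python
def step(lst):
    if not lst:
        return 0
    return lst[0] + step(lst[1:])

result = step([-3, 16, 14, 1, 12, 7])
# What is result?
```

(-3) + 16 + 14 + 1 + 12 + 7 + 0 = 47

Answer: 47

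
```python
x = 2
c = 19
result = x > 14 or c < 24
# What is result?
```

Trace:
`x = 2` → x = 2
`c = 19` → c = 19
`result = x > 14 or c < 24` → result = True
So result = True

Answer: True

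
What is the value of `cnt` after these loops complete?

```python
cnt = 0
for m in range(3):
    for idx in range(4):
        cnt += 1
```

3 * 4 = 12
`cnt` takes the values: 0 → 1 → 2 → 3 → 4 → 5 → 6 → 7 → 8 → 9 → 10 → 11 → 12

Answer: 12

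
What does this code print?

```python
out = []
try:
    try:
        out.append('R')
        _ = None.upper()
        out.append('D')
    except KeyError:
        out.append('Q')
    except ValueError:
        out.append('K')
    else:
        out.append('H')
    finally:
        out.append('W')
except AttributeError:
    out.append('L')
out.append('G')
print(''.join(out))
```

Execution trace: 'R' (try body) → 'W' (finally) → 'L' (outer except AttributeError) → 'G' (after the try/except). Output: RWLG

Answer: RWLG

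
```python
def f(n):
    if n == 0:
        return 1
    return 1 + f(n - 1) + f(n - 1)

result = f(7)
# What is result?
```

f(n) = 1 + 2·f(n-1), f(0)=1. Closed form: (1+1)·2^7 - 1 = 255.

Answer: 255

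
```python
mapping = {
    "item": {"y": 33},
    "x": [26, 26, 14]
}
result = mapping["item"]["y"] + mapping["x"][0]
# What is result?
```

Trace:
`mapping = { ...` → mapping = {'item': {'y': 33}, 'x': [26, 26, 14]}
`result = mapping["item"]["y"] + mapping["x"][0]` → result = 59
So result = 59

Answer: 59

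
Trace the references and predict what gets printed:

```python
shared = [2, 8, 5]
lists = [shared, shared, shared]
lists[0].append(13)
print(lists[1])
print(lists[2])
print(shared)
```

Key concept: list of same reference.
Step by step:
`shared = [2, 8, 5]` → shared = [2, 8, 5]
`lists = [shared, shared, shared]` → lists = [[2, 8, 5], [2, 8, 5], [2, 8, 5]]
`lists[0].append(13)` → shared = [2, 8, 5, 13]; lists = [[2, 8, 5, 13], [2, 8, 5, 13], [2, 8, 5, 13]]
`print(lists[1])` → prints [2, 8, 5, 13]
`print(lists[2])` → prints [2, 8, 5, 13]
`print(shared)` → prints [2, 8, 5, 13]

Answer:
[2, 8, 5, 13]
[2, 8, 5, 13]
[2, 8, 5, 13]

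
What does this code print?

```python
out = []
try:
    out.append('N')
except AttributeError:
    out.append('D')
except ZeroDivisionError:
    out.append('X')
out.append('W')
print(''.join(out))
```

Execution trace: 'N' (try body, no exception) → 'W' (after the try/except). Output: NW

Answer: NW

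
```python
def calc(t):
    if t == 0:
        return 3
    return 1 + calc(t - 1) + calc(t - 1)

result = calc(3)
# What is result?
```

calc(t) = 1 + 2·calc(t-1), calc(0)=3. Closed form: (3+1)·2^3 - 1 = 31.

Answer: 31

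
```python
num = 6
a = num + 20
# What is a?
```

Trace:
`num = 6` → num = 6
`a = num + 20` → a = 26
So a = 26

Answer: 26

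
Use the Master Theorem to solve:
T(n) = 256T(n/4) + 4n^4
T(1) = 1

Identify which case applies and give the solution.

a=256, b=4, f(n)=4n^4. log_4(256) = 4. Since c=4 = 4, Case 2 applies: T(n) = Θ(n^log_b(a) · log n) = O(n^4 log n).

Answer: O(n^4 log n) - Case 2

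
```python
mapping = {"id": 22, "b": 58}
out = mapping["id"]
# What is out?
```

Trace:
`mapping = {"id": 22, "b": 58}` → mapping = {'id': 22, 'b': 58}
`out = mapping["id"]` → out = 22
So out = 22

Answer: 22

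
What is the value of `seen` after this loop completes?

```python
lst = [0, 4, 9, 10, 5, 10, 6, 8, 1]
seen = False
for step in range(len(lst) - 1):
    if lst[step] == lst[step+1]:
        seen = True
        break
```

Check consecutive duplicates in [0, 4, 9, 10, 5, 10, 6, 8, 1]
`seen` takes the values: False

Answer: False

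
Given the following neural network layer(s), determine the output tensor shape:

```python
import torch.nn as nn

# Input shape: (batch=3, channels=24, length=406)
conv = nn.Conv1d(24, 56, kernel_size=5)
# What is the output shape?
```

Input: (3, 24, 406) -> Output: (3, 56, 402)

Answer: (3, 56, 402)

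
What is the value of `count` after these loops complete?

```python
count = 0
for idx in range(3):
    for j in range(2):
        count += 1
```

3 * 2 = 6
`count` takes the values: 0 → 1 → 2 → 3 → 4 → 5 → 6

Answer: 6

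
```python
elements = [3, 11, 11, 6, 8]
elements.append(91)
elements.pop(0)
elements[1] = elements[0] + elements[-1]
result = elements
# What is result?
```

Trace:
`elements = [3, 11, 11, 6, 8]` → elements = [3, 11, 11, 6, 8]
`elements.append(91)` → elements = [3, 11, 11, 6, 8, 91]
`elements.pop(0)` → elements = [11, 11, 6, 8, 91]
`elements[1] = elements[0] + elements[-1]` → elements = [11, 102, 6, 8, 91]
`result = elements` → result = [11, 102, 6, 8, 91]
So result = [11, 102, 6, 8, 91]

Answer: [11, 102, 6, 8, 91]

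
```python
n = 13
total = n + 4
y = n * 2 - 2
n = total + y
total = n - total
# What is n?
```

Trace:
`n = 13` → n = 13
`total = n + 4` → total = 17
`y = n * 2 - 2` → y = 24
`n = total + y` → n = 41
`total = n - total` → total = 24
So n = 41

Answer: 41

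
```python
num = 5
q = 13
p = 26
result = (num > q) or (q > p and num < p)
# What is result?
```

Trace:
`num = 5` → num = 5
`q = 13` → q = 13
`p = 26` → p = 26
`result = (num > q) or (q > p and num < p)` → result = False
So result = False

Answer: False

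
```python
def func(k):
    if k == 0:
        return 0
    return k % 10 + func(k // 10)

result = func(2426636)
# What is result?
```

Sum of digits of 2426636: 6 + 3 + 6 + 6 + 2 + 4 + 2 = 29

Answer: 29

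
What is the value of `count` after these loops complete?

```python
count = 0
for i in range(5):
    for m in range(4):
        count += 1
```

5 * 4 = 20
`count` takes the values: 0 → 1 → 2 → 3 → 4 → 5 → 6 → 7 → 8 → 9 → 10 → 11 → 12 → 13 → 14 → 15 → 16 → 17 → 18 → 19 → 20

Answer: 20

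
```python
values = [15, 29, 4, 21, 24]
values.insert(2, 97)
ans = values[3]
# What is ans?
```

Trace:
`values = [15, 29, 4, 21, 24]` → values = [15, 29, 4, 21, 24]
`values.insert(2, 97)` → values = [15, 29, 97, 4, 21, 24]
`ans = values[3]` → ans = 4
So ans = 4

Answer: 4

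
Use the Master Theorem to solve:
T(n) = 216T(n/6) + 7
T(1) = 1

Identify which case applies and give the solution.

a=216, b=6, f(n)=7. log_6(216) = 3. Since c=0 < 3, Case 1 applies: T(n) = Θ(n^log_b(a)) = O(n^3).

Answer: O(n^3) - Case 1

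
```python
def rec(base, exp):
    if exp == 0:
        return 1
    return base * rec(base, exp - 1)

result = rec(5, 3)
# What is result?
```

rec(5, 3) = 5 * 5 * 5 = 125

Answer: 125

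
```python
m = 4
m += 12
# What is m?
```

Trace:
`m = 4` → m = 4
`m += 12` → m = 16
So m = 16

Answer: 16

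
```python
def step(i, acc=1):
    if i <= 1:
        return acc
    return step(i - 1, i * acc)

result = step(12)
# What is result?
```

Accumulator trace (n, acc): (12, 1) -> (11, 12) -> (10, 132) -> (9, 1320) -> (8, 11880) -> (7, 95040) -> (6, 665280) -> (5, 3991680) -> (4, 19958400) -> (3, 79833600) -> (2, 239500800) -> (1, 479001600) -> return 479001600

Answer: 479001600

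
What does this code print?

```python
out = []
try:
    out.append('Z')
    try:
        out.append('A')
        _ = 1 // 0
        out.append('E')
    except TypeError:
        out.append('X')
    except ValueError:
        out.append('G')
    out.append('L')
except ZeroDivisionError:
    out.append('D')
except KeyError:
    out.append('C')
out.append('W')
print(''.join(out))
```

Execution trace: 'Z' (try body) → 'A' (inner try body) → 'D' (except ZeroDivisionError) → 'W' (after the try/except). Output: ZADW

Answer: ZADW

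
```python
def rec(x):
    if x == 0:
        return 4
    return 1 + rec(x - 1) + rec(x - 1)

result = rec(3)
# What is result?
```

rec(x) = 1 + 2·rec(x-1), rec(0)=4. Closed form: (4+1)·2^3 - 1 = 39.

Answer: 39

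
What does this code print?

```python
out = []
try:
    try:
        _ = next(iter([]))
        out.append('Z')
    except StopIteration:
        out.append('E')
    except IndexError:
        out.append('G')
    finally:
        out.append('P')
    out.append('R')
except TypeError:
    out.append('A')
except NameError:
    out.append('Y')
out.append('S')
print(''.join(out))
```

Execution trace: 'E' (inner except StopIteration) → 'P' (inner finally) → 'R' (try body, no exception) → 'S' (after the try/except). Output: EPRS

Answer: EPRS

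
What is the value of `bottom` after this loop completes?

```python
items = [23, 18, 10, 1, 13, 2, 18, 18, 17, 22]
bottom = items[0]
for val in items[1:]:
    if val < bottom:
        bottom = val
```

Minimum of [23, 18, 10, 1, 13, 2, 18, 18, 17, 22]
`bottom` takes the values: 23 → 18 → 10 → 1

Answer: 1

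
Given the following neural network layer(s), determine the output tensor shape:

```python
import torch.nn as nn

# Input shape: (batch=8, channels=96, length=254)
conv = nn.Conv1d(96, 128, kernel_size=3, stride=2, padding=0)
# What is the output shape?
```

Input: (8, 96, 254) -> Output: (8, 128, 126)

Answer: (8, 128, 126)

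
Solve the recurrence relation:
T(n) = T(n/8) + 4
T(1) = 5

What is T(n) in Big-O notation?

Each step divides n by 8 and adds 4. After log_8(n) steps we reach T(1)=5. So T(n) = 4·log_8(n) + 5 = O(log n).

Answer: O(log n)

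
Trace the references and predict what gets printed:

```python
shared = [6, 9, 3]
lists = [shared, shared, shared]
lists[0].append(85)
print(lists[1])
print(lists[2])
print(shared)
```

Key concept: list of same reference.
Step by step:
`shared = [6, 9, 3]` → shared = [6, 9, 3]
`lists = [shared, shared, shared]` → lists = [[6, 9, 3], [6, 9, 3], [6, 9, 3]]
`lists[0].append(85)` → shared = [6, 9, 3, 85]; lists = [[6, 9, 3, 85], [6, 9, 3, 85], [6, 9, 3, 85]]
`print(lists[1])` → prints [6, 9, 3, 85]
`print(lists[2])` → prints [6, 9, 3, 85]
`print(shared)` → prints [6, 9, 3, 85]

Answer:
[6, 9, 3, 85]
[6, 9, 3, 85]
[6, 9, 3, 85]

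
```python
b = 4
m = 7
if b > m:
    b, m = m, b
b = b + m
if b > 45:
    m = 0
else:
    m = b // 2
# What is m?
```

Trace:
`b = 4` → b = 4
`m = 7` → m = 7
`if b > m: ...` → b > m is False → no variable changes
`b = b + m` → b = 11
`if b > 45: ...` → b > 45 is False, take else branch → m = 5
So m = 5

Answer: 5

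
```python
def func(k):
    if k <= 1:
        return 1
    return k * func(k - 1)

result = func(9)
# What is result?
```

func(9) = 9 * 8 * 7 * 6 * 5 * 4 * 3 * 2 * 1 = 362880

Answer: 362880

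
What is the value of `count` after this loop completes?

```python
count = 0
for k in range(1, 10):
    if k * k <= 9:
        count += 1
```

Count numbers where k² ≤ 9
`count` takes the values: 0 → 1 → 2 → 3

Answer: 3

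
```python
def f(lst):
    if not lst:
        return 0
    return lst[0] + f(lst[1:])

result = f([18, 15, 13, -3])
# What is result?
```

18 + 15 + 13 + (-3) + 0 = 43

Answer: 43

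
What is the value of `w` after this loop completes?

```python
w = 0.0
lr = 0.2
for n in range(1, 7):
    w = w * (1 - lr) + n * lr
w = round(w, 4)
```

Moving average with lr=0.2
`w` takes the values: 0.0 → 0.2 → 0.56 → 1.048 → 1.6384 → 2.31072 → 3.048576 → 3.0486

Answer: 3.0486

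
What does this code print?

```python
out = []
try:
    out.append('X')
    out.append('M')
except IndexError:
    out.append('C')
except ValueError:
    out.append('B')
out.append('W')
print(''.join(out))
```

Execution trace: 'X' (try body) → 'M' (try body, no exception) → 'W' (after the try/except). Output: XMW

Answer: XMW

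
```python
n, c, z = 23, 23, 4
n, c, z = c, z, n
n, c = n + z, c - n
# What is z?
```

Trace:
`n, c, z = 23, 23, 4` → n = 23; c = 23; z = 4
`n, c, z = c, z, n` → n = 23; c = 4; z = 23
`n, c = n + z, c - n` → n = 46; c = -19
So z = 23

Answer: 23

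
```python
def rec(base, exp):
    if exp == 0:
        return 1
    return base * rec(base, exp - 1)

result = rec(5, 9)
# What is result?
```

rec(5, 9) = 5 * 5 * 5 * 5 * 5 * 5 * 5 * 5 * 5 = 1953125

Answer: 1953125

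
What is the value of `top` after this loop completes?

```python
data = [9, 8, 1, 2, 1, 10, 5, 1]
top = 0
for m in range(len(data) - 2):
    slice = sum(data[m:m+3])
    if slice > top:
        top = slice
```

Max sum of 3-element window in [9, 8, 1, 2, 1, 10, 5, 1]
`top` takes the values: 0 → 18

Answer: 18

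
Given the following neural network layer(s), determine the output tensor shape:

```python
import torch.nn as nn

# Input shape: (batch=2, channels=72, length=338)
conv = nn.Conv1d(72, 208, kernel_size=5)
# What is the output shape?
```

Input: (2, 72, 338) -> Output: (2, 208, 334)

Answer: (2, 208, 334)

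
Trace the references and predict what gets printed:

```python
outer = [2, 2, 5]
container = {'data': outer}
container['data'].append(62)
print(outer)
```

Key concept: dict holds reference to list.
Step by step:
`outer = [2, 2, 5]` → outer = [2, 2, 5]
`container = {'data': outer}` → container = {'data': [2, 2, 5]}
`container['data'].append(62)` → outer = [2, 2, 5, 62]; container = {'data': [2, 2, 5, 62]}
`print(outer)` → prints [2, 2, 5, 62]

Answer: [2, 2, 5, 62]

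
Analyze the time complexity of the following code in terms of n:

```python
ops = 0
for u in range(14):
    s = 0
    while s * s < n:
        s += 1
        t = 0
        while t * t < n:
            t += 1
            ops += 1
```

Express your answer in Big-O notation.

Each loop level contributes: 1 × √n × √n. Multiplying the contributions gives O(n).

Answer: O(n)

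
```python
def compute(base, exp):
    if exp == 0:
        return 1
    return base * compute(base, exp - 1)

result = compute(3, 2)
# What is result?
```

compute(3, 2) = 3 * 3 = 9

Answer: 9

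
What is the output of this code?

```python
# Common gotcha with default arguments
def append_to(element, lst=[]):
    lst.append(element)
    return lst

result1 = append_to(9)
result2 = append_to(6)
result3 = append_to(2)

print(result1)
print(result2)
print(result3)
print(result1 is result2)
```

Key concept: mutable default argument gotcha.
Step by step:
`result1 = append_to(9)` → result1 = [9]
`result2 = append_to(6)` → result1 = [9, 6] (same object as result2); result2 = [9, 6] (same object as result1)
`result3 = append_to(2)` → result1 = [9, 6, 2] (same object as result2, result3); result2 = [9, 6, 2] (same object as result1, result3); result3 = [9, 6, 2] (same object as result1, result2)
`print(result1)` → prints [9, 6, 2]
`print(result2)` → prints [9, 6, 2]
`print(result3)` → prints [9, 6, 2]
`print(result1 is result2)` → prints True

Answer:
[9, 6, 2]
[9, 6, 2]
[9, 6, 2]
True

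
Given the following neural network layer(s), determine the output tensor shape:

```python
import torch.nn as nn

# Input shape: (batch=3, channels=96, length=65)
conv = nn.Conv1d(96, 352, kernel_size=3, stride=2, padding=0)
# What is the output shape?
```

Input: (3, 96, 65) -> Output: (3, 352, 32)

Answer: (3, 352, 32)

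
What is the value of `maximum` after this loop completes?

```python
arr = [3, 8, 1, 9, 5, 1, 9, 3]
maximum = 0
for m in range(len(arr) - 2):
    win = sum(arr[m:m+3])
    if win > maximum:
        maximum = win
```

Max sum of 3-element window in [3, 8, 1, 9, 5, 1, 9, 3]
`maximum` takes the values: 0 → 12 → 18

Answer: 18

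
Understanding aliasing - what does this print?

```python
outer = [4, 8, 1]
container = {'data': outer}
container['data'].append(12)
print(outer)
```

Key concept: dict holds reference to list.
Step by step:
`outer = [4, 8, 1]` → outer = [4, 8, 1]
`container = {'data': outer}` → container = {'data': [4, 8, 1]}
`container['data'].append(12)` → outer = [4, 8, 1, 12]; container = {'data': [4, 8, 1, 12]}
`print(outer)` → prints [4, 8, 1, 12]

Answer: [4, 8, 1, 12]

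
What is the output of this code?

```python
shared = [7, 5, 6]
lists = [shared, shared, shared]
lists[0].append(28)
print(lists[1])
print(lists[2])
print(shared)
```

Key concept: list of same reference.
Step by step:
`shared = [7, 5, 6]` → shared = [7, 5, 6]
`lists = [shared, shared, shared]` → lists = [[7, 5, 6], [7, 5, 6], [7, 5, 6]]
`lists[0].append(28)` → shared = [7, 5, 6, 28]; lists = [[7, 5, 6, 28], [7, 5, 6, 28], [7, 5, 6, 28]]
`print(lists[1])` → prints [7, 5, 6, 28]
`print(lists[2])` → prints [7, 5, 6, 28]
`print(shared)` → prints [7, 5, 6, 28]

Answer:
[7, 5, 6, 28]
[7, 5, 6, 28]
[7, 5, 6, 28]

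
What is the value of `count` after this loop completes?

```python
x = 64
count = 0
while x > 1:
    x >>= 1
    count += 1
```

Count right shifts until 1
`count` takes the values: 0 → 1 → 2 → 3 → 4 → 5 → 6

Answer: 6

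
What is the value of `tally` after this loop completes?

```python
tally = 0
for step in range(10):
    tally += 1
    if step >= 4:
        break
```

Loop breaks when step reaches 4, tally is 5
`tally` takes the values: 0 → 1 → 2 → 3 → 4 → 5

Answer: 5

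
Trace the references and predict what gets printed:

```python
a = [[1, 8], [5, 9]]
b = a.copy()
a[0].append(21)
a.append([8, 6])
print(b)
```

Key concept: shallow copy with nested lists.
Step by step:
`a = [[1, 8], [5, 9]]` → a = [[1, 8], [5, 9]]
`b = a.copy()` → b = [[1, 8], [5, 9]]
`a[0].append(21)` → a = [[1, 8, 21], [5, 9]]; b = [[1, 8, 21], [5, 9]]
`a.append([8, 6])` → a = [[1, 8, 21], [5, 9], [8, 6]]
`print(b)` → prints [[1, 8, 21], [5, 9]]

Answer: [[1, 8, 21], [5, 9]]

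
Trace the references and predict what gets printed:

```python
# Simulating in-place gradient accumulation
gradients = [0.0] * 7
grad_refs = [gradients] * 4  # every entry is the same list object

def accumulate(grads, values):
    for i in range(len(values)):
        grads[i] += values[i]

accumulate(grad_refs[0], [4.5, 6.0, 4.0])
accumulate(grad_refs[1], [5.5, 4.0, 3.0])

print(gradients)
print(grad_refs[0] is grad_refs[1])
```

Key concept: gradient accumulation aliasing.
Step by step:
`gradients = [0.0] * 7` → gradients = [0.0, 0.0, 0.0, 0.0, 0.0, 0.0, 0.0]
`grad_refs = [gradients] * 4` → grad_refs = [[0.0, 0.0, 0.0, 0.0, 0.0, 0.0, 0.0], [0.0, 0.0, 0.0, 0.0, 0.0, 0.0, 0.0], [0.0, 0.0, 0.0, 0.0, 0.0, 0.0, 0.0], [0.0, 0.0, 0.0, 0.0, 0.0, 0.0, 0.0]]
`accumulate(grad_refs[0], [4.5, 6.0, 4.0])` → gradients = [4.5, 6.0, 4.0, 0.0, 0.0, 0.0, 0.0]; grad_refs = [[4.5, 6.0, 4.0, 0.0, 0.0, 0.0, 0.0], [4.5, 6.0, 4.0, 0.0, 0.0, 0.0, 0.0], [4.5, 6.0, 4.0, 0.0, 0.0, 0.0, 0.0], [4.5, 6.0, 4.0, 0.0, 0.0, 0.0, 0.0]]
`accumulate(grad_refs[1], [5.5, 4.0, 3.0])` → gradients = [10.0, 10.0, 7.0, 0.0, 0.0, 0.0, 0.0]; grad_refs = [[10.0, 10.0, 7.0, 0.0, 0.0, 0.0, 0.0], [10.0, 10.0, 7.0, 0.0, 0.0, 0.0, 0.0], [10.0, 10.0, 7.0, 0.0, 0.0, 0.0, 0.0], [10.0, 10.0, 7.0, 0.0, 0.0, 0.0, 0.0]]
`print(gradients)` → prints [10.0, 10.0, 7.0, 0.0, 0.0, 0.0, 0.0]
`print(grad_refs[0] is grad_refs[1])` → prints True

Answer:
[10.0, 10.0, 7.0, 0.0, 0.0, 0.0, 0.0]
True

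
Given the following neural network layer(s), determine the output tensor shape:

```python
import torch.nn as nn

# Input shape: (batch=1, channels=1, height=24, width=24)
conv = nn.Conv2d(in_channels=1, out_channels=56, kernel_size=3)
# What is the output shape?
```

Input: (1, 1, 24, 24) -> Output: (1, 56, 22, 22)

Answer: (1, 56, 22, 22)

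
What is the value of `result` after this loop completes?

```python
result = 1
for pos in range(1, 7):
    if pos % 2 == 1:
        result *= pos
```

Product of odd numbers 1 to 6
`result` takes the values: 1 → 3 → 15

Answer: 15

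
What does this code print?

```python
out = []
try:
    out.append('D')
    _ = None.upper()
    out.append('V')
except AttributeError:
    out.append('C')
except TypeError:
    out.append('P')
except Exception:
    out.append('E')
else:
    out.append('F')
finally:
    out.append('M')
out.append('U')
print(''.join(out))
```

Execution trace: 'D' (try body) → 'C' (except AttributeError) → 'M' (finally) → 'U' (after the try/except). Output: DCMU

Answer: DCMU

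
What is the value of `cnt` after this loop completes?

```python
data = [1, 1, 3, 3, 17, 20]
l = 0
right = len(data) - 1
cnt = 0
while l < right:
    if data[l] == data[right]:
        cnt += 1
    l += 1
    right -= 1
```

Count matching pairs from ends
`cnt` takes the values: 0 → 1

Answer: 1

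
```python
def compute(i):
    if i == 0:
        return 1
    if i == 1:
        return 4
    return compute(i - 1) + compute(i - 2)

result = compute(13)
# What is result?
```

Build up from base cases: compute(0)=1, compute(1)=4, compute(2)=5, compute(3)=9, compute(4)=14, compute(5)=23, compute(6)=37, ..., compute(13)=1076

Answer: 1076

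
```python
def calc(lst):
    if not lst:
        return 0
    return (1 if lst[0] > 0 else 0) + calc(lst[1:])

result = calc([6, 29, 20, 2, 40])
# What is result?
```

Count of positive elements in [6, 29, 20, 2, 40] = 5

Answer: 5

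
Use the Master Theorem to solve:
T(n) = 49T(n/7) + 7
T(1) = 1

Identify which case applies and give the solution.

a=49, b=7, f(n)=7. log_7(49) = 2. Since c=0 < 2, Case 1 applies: T(n) = Θ(n^log_b(a)) = O(n^2).

Answer: O(n^2) - Case 1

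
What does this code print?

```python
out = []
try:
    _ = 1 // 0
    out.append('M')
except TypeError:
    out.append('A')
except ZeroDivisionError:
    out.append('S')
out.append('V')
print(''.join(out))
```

Execution trace: 'S' (except ZeroDivisionError) → 'V' (after the try/except). Output: SV

Answer: SV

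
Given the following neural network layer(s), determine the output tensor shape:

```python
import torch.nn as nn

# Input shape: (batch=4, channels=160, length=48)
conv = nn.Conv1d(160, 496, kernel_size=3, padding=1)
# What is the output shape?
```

Input: (4, 160, 48) -> Output: (4, 496, 48)

Answer: (4, 496, 48)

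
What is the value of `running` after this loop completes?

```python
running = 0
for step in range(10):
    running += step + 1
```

Start at 0, add 1 to 10 = 55
`running` takes the values: 0 → 1 → 3 → 6 → 10 → 15 → 21 → 28 → 36 → 45 → 55

Answer: 55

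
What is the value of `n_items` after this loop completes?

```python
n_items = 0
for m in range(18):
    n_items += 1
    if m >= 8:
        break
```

Loop breaks when m reaches 8, n_items is 9
`n_items` takes the values: 0 → 1 → 2 → 3 → 4 → 5 → 6 → 7 → 8 → 9

Answer: 9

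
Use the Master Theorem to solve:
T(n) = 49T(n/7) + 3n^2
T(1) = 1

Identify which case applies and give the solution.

a=49, b=7, f(n)=3n^2. log_7(49) = 2. Since c=2 = 2, Case 2 applies: T(n) = Θ(n^log_b(a) · log n) = O(n^2 log n).

Answer: O(n^2 log n) - Case 2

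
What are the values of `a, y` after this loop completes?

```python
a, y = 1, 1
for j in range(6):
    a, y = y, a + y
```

Fibonacci: after 6 iterations
`a, y` takes the values: (1, 1) → (1, 2) → (2, 3) → (3, 5) → (5, 8) → (8, 13) → (13, 21)

Answer: 13, 21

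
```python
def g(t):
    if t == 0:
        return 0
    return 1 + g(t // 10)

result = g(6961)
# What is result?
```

Count of digits of 6961: 4

Answer: 4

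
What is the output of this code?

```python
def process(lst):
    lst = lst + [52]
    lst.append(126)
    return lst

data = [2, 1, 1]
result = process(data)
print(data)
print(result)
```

Key concept: rebinding parameter vs mutation.
Step by step:
`data = [2, 1, 1]` → data = [2, 1, 1]
`result = process(data)` → result = [2, 1, 1, 52, 126]
`print(data)` → prints [2, 1, 1]
`print(result)` → prints [2, 1, 1, 52, 126]

Answer:
[2, 1, 1]
[2, 1, 1, 52, 126]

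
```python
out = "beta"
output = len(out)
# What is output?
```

Trace:
`out = "beta"` → out = 'beta'
`output = len(out)` → output = 4
So output = 4

Answer: 4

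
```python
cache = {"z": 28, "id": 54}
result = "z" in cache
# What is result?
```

Trace:
`cache = {"z": 28, "id": 54}` → cache = {'z': 28, 'id': 54}
`result = "z" in cache` → result = True
So result = True

Answer: True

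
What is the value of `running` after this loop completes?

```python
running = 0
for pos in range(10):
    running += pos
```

Sum of 0 to 9 = 45
`running` takes the values: 0 → 1 → 3 → 6 → 10 → 15 → 21 → 28 → 36 → 45

Answer: 45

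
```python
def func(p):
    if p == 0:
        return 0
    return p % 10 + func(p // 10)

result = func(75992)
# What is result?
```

Sum of digits of 75992: 2 + 9 + 9 + 5 + 7 = 32

Answer: 32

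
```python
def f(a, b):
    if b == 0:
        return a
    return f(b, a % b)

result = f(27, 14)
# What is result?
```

f(27, 14) -> f(14, 13) -> f(13, 1) -> f(1, 0) -> 1

Answer: 1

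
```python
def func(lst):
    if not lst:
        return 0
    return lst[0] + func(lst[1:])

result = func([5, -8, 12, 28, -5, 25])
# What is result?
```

5 + (-8) + 12 + 28 + (-5) + 25 + 0 = 57

Answer: 57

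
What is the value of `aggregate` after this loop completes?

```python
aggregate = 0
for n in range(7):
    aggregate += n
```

Sum of 0 to 6 = 21
`aggregate` takes the values: 0 → 1 → 3 → 6 → 10 → 15 → 21

Answer: 21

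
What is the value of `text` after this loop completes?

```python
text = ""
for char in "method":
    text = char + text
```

Reverse 'method'
`text` takes the values: "" → "m" → "em" → "tem" → "htem" → "ohtem" → "dohtem"

Answer: "dohtem"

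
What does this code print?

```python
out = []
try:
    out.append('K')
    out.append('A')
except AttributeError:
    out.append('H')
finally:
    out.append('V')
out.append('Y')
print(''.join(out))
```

Execution trace: 'K' (try body) → 'A' (try body, no exception) → 'V' (finally) → 'Y' (after the try/except). Output: KAVY

Answer: KAVY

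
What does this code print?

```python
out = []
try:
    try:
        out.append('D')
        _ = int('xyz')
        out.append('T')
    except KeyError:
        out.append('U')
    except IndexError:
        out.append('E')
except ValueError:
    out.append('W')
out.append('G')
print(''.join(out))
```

Execution trace: 'D' (try body) → 'W' (outer except ValueError) → 'G' (after the try/except). Output: DWG

Answer: DWG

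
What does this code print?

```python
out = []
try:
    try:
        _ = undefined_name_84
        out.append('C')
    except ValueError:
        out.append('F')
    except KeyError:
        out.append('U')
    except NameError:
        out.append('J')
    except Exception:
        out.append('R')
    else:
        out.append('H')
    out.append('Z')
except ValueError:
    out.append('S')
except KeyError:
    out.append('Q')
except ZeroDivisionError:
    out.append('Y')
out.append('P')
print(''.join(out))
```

Execution trace: 'J' (inner except NameError) → 'Z' (try body, no exception) → 'P' (after the try/except). Output: JZP

Answer: JZP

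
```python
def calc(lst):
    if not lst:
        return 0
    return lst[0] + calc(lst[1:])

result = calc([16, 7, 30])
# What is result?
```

16 + 7 + 30 + 0 = 53

Answer: 53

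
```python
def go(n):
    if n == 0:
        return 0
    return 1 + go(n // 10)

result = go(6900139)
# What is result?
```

Count of digits of 6900139: 7

Answer: 7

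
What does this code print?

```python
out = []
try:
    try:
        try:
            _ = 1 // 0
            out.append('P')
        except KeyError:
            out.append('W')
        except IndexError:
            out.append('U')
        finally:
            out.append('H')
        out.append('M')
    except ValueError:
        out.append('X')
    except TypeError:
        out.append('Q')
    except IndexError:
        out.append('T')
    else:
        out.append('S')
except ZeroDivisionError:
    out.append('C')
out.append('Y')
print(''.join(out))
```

Execution trace: 'H' (inner finally) → 'C' (outer except ZeroDivisionError) → 'Y' (after the try/except). Output: HCY

Answer: HCY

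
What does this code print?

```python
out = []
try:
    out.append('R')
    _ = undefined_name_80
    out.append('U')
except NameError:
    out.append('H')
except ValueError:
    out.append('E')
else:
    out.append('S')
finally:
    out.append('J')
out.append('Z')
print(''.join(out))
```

Execution trace: 'R' (try body) → 'H' (except NameError) → 'J' (finally) → 'Z' (after the try/except). Output: RHJZ

Answer: RHJZ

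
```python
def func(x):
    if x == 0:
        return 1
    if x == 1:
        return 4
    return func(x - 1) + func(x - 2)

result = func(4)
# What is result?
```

Build up from base cases: func(0)=1, func(1)=4, func(2)=5, func(3)=9, func(4)=14

Answer: 14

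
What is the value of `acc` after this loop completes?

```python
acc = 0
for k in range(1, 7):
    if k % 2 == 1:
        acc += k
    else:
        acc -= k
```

Add odd, subtract even
`acc` takes the values: 0 → 1 → -1 → 2 → -2 → 3 → -3

Answer: -3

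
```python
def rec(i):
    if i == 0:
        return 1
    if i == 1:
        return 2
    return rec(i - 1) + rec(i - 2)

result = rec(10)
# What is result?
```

Build up from base cases: rec(0)=1, rec(1)=2, rec(2)=3, rec(3)=5, rec(4)=8, rec(5)=13, rec(6)=21, ..., rec(10)=144

Answer: 144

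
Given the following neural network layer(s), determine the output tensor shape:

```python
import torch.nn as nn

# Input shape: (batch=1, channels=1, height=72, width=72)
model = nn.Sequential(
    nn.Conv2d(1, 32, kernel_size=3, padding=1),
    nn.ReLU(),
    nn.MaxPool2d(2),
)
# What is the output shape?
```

Input: (1, 1, 72, 72) -> after Conv2d: (1, 32, 72, 72) -> after ReLU: (1, 32, 72, 72) -> Output: (1, 32, 36, 36)

Answer: (1, 32, 36, 36)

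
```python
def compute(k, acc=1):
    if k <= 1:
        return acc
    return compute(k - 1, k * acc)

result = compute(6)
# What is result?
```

Accumulator trace (n, acc): (6, 1) -> (5, 6) -> (4, 30) -> (3, 120) -> (2, 360) -> (1, 720) -> return 720

Answer: 720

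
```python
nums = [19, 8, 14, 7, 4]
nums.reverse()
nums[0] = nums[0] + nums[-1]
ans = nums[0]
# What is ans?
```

Trace:
`nums = [19, 8, 14, 7, 4]` → nums = [19, 8, 14, 7, 4]
`nums.reverse()` → nums = [4, 7, 14, 8, 19]
`nums[0] = nums[0] + nums[-1]` → nums = [23, 7, 14, 8, 19]
`ans = nums[0]` → ans = 23
So ans = 23

Answer: 23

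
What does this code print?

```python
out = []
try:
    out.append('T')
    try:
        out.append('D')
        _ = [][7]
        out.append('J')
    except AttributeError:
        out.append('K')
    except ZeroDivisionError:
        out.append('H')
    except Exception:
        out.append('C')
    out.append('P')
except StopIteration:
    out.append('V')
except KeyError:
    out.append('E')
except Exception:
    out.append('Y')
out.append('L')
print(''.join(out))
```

Execution trace: 'T' (try body) → 'D' (inner try body) → 'C' (inner except Exception) → 'P' (try body, no exception) → 'L' (after the try/except). Output: TDCPL

Answer: TDCPL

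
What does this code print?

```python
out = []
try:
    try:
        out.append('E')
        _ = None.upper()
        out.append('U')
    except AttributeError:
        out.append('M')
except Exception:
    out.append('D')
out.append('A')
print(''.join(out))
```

Execution trace: 'E' (inner try body) → 'M' (inner except AttributeError) → 'A' (after the try/except). Output: EMA

Answer: EMA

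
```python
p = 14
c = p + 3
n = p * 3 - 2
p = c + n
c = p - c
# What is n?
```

Trace:
`p = 14` → p = 14
`c = p + 3` → c = 17
`n = p * 3 - 2` → n = 40
`p = c + n` → p = 57
`c = p - c` → c = 40
So n = 40

Answer: 40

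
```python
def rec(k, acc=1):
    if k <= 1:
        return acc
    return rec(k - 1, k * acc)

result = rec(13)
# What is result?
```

Accumulator trace (n, acc): (13, 1) -> (12, 13) -> (11, 156) -> (10, 1716) -> (9, 17160) -> (8, 154440) -> (7, 1235520) -> (6, 8648640) -> (5, 51891840) -> (4, 259459200) -> (3, 1037836800) -> (2, 3113510400) -> (1, 6227020800) -> return 6227020800

Answer: 6227020800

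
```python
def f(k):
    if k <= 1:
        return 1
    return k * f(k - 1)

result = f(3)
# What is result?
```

f(3) = 3 * 2 * 1 = 6

Answer: 6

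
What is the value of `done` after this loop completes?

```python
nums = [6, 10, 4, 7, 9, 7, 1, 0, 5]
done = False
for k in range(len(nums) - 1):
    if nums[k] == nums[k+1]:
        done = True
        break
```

Check consecutive duplicates in [6, 10, 4, 7, 9, 7, 1, 0, 5]
`done` takes the values: False

Answer: False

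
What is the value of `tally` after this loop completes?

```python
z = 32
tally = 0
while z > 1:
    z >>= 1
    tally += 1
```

Count right shifts until 1
`tally` takes the values: 0 → 1 → 2 → 3 → 4 → 5

Answer: 5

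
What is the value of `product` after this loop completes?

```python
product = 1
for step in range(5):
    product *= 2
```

2^5 = 32
`product` takes the values: 1 → 2 → 4 → 8 → 16 → 32

Answer: 32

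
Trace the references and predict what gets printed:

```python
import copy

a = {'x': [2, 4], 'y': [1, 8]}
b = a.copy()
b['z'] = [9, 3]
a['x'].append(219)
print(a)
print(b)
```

Key concept: shallow copy of dict with mutable values.
Step by step:
`a = {'x': [2, 4], 'y': [1, 8]}` → a = {'x': [2, 4], 'y': [1, 8]}
`b = a.copy()` → b = {'x': [2, 4], 'y': [1, 8]}
`b['z'] = [9, 3]` → b = {'x': [2, 4], 'y': [1, 8], 'z': [9, 3]}
`a['x'].append(219)` → a = {'x': [2, 4, 219], 'y': [1, 8]}; b = {'x': [2, 4, 219], 'y': [1, 8], 'z': [9, 3]}
`print(a)` → prints {'x': [2, 4, 219], 'y': [1, 8]}
`print(b)` → prints {'x': [2, 4, 219], 'y': [1, 8], 'z': [9, 3]}

Answer:
{'x': [2, 4, 219], 'y': [1, 8]}
{'x': [2, 4, 219], 'y': [1, 8], 'z': [9, 3]}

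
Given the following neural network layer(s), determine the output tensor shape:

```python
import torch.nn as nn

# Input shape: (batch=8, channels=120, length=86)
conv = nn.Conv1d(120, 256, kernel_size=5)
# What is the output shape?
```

Input: (8, 120, 86) -> Output: (8, 256, 82)

Answer: (8, 256, 82)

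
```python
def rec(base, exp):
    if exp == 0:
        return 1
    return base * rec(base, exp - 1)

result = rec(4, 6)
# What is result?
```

rec(4, 6) = 4 * 4 * 4 * 4 * 4 * 4 = 4096

Answer: 4096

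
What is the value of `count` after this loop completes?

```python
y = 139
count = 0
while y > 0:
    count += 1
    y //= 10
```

Count digits by repeated division by 10
`count` takes the values: 0 → 1 → 2 → 3

Answer: 3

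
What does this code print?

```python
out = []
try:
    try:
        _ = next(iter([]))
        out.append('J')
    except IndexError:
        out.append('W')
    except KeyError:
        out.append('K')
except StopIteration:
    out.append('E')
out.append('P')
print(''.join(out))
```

Execution trace: 'E' (outer except StopIteration) → 'P' (after the try/except). Output: EP

Answer: EP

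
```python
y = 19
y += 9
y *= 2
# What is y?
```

Trace:
`y = 19` → y = 19
`y += 9` → y = 28
`y *= 2` → y = 56
So y = 56

Answer: 56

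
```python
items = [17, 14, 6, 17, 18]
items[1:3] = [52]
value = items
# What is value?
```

Trace:
`items = [17, 14, 6, 17, 18]` → items = [17, 14, 6, 17, 18]
`items[1:3] = [52]` → items = [17, 52, 17, 18]
`value = items` → value = [17, 52, 17, 18]
So value = [17, 52, 17, 18]

Answer: [17, 52, 17, 18]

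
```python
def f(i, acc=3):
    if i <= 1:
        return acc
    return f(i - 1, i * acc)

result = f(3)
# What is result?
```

Accumulator trace (n, acc): (3, 3) -> (2, 9) -> (1, 18) -> return 18

Answer: 18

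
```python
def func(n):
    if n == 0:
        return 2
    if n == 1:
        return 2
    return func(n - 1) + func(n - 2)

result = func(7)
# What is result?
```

Build up from base cases: func(0)=2, func(1)=2, func(2)=4, func(3)=6, func(4)=10, func(5)=16, func(6)=26, ..., func(7)=42

Answer: 42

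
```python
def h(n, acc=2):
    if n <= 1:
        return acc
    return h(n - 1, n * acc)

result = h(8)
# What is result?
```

Accumulator trace (n, acc): (8, 2) -> (7, 16) -> (6, 112) -> (5, 672) -> (4, 3360) -> (3, 13440) -> (2, 40320) -> (1, 80640) -> return 80640

Answer: 80640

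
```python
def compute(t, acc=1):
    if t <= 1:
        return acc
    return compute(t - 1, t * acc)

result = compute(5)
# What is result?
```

Accumulator trace (n, acc): (5, 1) -> (4, 5) -> (3, 20) -> (2, 60) -> (1, 120) -> return 120

Answer: 120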